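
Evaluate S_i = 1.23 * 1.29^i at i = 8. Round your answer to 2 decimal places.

S_8 = 1.23 * 1.29^8 ≈ 1.23 * 7.6686 ≈ 9.43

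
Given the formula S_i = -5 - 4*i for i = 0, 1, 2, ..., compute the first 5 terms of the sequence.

This is an arithmetic sequence.
i=0: S_0 = -5 + -4*0 = -5
i=1: S_1 = -5 + -4*1 = -9
i=2: S_2 = -5 + -4*2 = -13
i=3: S_3 = -5 + -4*3 = -17
i=4: S_4 = -5 + -4*4 = -21
The first 5 terms are: [-5, -9, -13, -17, -21]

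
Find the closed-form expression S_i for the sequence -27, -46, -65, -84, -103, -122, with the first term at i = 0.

Check differences: -46 - -27 = -19
-65 - -46 = -19
Common difference d = -19.
First term a = -27.
Formula: S_i = -27 - 19*i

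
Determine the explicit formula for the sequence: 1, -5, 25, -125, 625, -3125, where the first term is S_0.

Check ratios: -5 / 1 = -5.0
Common ratio r = -5.
First term a = 1.
Formula: S_i = 1 * (-5)^i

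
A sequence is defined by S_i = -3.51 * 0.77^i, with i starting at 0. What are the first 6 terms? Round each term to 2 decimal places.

This is a geometric sequence.
i=0: S_0 = -3.51 * 0.77^0 = -3.51
i=1: S_1 = -3.51 * 0.77^1 ≈ -2.7
i=2: S_2 = -3.51 * 0.77^2 ≈ -2.08
i=3: S_3 = -3.51 * 0.77^3 ≈ -1.6
i=4: S_4 = -3.51 * 0.77^4 ≈ -1.23
i=5: S_5 = -3.51 * 0.77^5 ≈ -0.95
The first 6 terms are: [-3.51, -2.7, -2.08, -1.6, -1.23, -0.95]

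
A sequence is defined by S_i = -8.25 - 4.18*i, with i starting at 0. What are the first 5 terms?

This is an arithmetic sequence.
i=0: S_0 = -8.25 + -4.18*0 = -8.25
i=1: S_1 = -8.25 + -4.18*1 = -12.43
i=2: S_2 = -8.25 + -4.18*2 = -16.61
i=3: S_3 = -8.25 + -4.18*3 = -20.79
i=4: S_4 = -8.25 + -4.18*4 = -24.97
The first 5 terms are: [-8.25, -12.43, -16.61, -20.79, -24.97]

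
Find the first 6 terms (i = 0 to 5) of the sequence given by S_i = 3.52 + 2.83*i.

This is an arithmetic sequence.
i=0: S_0 = 3.52 + 2.83*0 = 3.52
i=1: S_1 = 3.52 + 2.83*1 = 6.35
i=2: S_2 = 3.52 + 2.83*2 = 9.18
i=3: S_3 = 3.52 + 2.83*3 = 12.01
i=4: S_4 = 3.52 + 2.83*4 = 14.84
i=5: S_5 = 3.52 + 2.83*5 = 17.67
The first 6 terms are: [3.52, 6.35, 9.18, 12.01, 14.84, 17.67]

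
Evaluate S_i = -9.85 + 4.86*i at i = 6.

S_6 = -9.85 + 4.86*6 = -9.85 + 29.16 = 19.31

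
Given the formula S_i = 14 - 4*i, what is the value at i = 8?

S_8 = 14 + -4*8 = 14 + -32 = -18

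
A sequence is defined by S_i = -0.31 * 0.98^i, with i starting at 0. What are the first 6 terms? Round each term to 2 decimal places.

This is a geometric sequence.
i=0: S_0 = -0.31 * 0.98^0 = -0.31
i=1: S_1 = -0.31 * 0.98^1 ≈ -0.3
i=2: S_2 = -0.31 * 0.98^2 ≈ -0.3
i=3: S_3 = -0.31 * 0.98^3 ≈ -0.29
i=4: S_4 = -0.31 * 0.98^4 ≈ -0.29
i=5: S_5 = -0.31 * 0.98^5 ≈ -0.28
The first 6 terms are: [-0.31, -0.3, -0.3, -0.29, -0.29, -0.28]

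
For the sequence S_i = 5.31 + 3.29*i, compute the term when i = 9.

S_9 = 5.31 + 3.29*9 = 5.31 + 29.61 = 34.92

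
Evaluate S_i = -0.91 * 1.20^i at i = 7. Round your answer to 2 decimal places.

S_7 = -0.91 * 1.2^7 ≈ -0.91 * 3.5832 ≈ -3.26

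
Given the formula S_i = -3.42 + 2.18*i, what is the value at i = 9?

S_9 = -3.42 + 2.18*9 = -3.42 + 19.62 = 16.2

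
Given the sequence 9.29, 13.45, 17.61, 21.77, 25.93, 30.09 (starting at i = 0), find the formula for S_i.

Check differences: 13.45 - 9.29 = 4.16
17.61 - 13.45 = 4.16
Common difference d = 4.16.
First term a = 9.29.
Formula: S_i = 9.29 + 4.16*i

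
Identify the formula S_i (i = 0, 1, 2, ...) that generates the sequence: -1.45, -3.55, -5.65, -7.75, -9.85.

Check differences: -3.55 - -1.45 = -2.1
-5.65 - -3.55 = -2.1
Common difference d = -2.1.
First term a = -1.45.
Formula: S_i = -1.45 - 2.10*i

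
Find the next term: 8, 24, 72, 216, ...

Ratios: 24 / 8 = 3.0
This is a geometric sequence with common ratio r = 3.
Next term = 216 * 3 = 648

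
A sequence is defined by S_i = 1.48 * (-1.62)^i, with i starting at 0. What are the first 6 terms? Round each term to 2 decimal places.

This is a geometric sequence.
i=0: S_0 = 1.48 * (-1.62)^0 = 1.48
i=1: S_1 = 1.48 * (-1.62)^1 ≈ -2.4
i=2: S_2 = 1.48 * (-1.62)^2 ≈ 3.88
i=3: S_3 = 1.48 * (-1.62)^3 ≈ -6.29
i=4: S_4 = 1.48 * (-1.62)^4 ≈ 10.19
i=5: S_5 = 1.48 * (-1.62)^5 ≈ -16.51
The first 6 terms are: [1.48, -2.4, 3.88, -6.29, 10.19, -16.51]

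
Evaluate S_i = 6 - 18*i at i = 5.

S_5 = 6 + -18*5 = 6 + -90 = -84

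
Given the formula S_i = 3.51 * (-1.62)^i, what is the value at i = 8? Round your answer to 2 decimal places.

S_8 = 3.51 * (-1.62)^8 ≈ 3.51 * 47.4373 ≈ 166.5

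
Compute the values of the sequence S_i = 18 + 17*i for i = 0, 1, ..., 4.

This is an arithmetic sequence.
i=0: S_0 = 18 + 17*0 = 18
i=1: S_1 = 18 + 17*1 = 35
i=2: S_2 = 18 + 17*2 = 52
i=3: S_3 = 18 + 17*3 = 69
i=4: S_4 = 18 + 17*4 = 86
The first 5 terms are: [18, 35, 52, 69, 86]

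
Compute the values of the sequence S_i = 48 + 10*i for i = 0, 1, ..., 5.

This is an arithmetic sequence.
i=0: S_0 = 48 + 10*0 = 48
i=1: S_1 = 48 + 10*1 = 58
i=2: S_2 = 48 + 10*2 = 68
i=3: S_3 = 48 + 10*3 = 78
i=4: S_4 = 48 + 10*4 = 88
i=5: S_5 = 48 + 10*5 = 98
The first 6 terms are: [48, 58, 68, 78, 88, 98]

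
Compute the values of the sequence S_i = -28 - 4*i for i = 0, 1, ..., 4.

This is an arithmetic sequence.
i=0: S_0 = -28 + -4*0 = -28
i=1: S_1 = -28 + -4*1 = -32
i=2: S_2 = -28 + -4*2 = -36
i=3: S_3 = -28 + -4*3 = -40
i=4: S_4 = -28 + -4*4 = -44
The first 5 terms are: [-28, -32, -36, -40, -44]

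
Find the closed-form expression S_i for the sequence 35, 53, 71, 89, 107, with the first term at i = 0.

Check differences: 53 - 35 = 18
71 - 53 = 18
Common difference d = 18.
First term a = 35.
Formula: S_i = 35 + 18*i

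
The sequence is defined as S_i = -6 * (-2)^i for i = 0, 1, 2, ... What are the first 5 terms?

This is a geometric sequence.
i=0: S_0 = -6 * (-2)^0 = -6
i=1: S_1 = -6 * (-2)^1 = 12
i=2: S_2 = -6 * (-2)^2 = -24
i=3: S_3 = -6 * (-2)^3 = 48
i=4: S_4 = -6 * (-2)^4 = -96
The first 5 terms are: [-6, 12, -24, 48, -96]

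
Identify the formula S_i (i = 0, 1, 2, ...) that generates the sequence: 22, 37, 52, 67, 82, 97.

Check differences: 37 - 22 = 15
52 - 37 = 15
Common difference d = 15.
First term a = 22.
Formula: S_i = 22 + 15*i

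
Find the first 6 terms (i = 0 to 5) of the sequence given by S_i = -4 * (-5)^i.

This is a geometric sequence.
i=0: S_0 = -4 * (-5)^0 = -4
i=1: S_1 = -4 * (-5)^1 = 20
i=2: S_2 = -4 * (-5)^2 = -100
i=3: S_3 = -4 * (-5)^3 = 500
i=4: S_4 = -4 * (-5)^4 = -2500
i=5: S_5 = -4 * (-5)^5 = 12500
The first 6 terms are: [-4, 20, -100, 500, -2500, 12500]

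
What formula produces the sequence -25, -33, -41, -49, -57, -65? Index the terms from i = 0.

Check differences: -33 - -25 = -8
-41 - -33 = -8
Common difference d = -8.
First term a = -25.
Formula: S_i = -25 - 8*i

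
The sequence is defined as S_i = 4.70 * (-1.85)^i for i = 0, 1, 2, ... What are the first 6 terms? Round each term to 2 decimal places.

This is a geometric sequence.
i=0: S_0 = 4.7 * (-1.85)^0 = 4.7
i=1: S_1 = 4.7 * (-1.85)^1 ≈ -8.7
i=2: S_2 = 4.7 * (-1.85)^2 ≈ 16.09
i=3: S_3 = 4.7 * (-1.85)^3 ≈ -29.76
i=4: S_4 = 4.7 * (-1.85)^4 ≈ 55.05
i=5: S_5 = 4.7 * (-1.85)^5 ≈ -101.85
The first 6 terms are: [4.7, -8.7, 16.09, -29.76, 55.05, -101.85]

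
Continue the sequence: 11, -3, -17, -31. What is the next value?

Differences: -3 - 11 = -14
This is an arithmetic sequence with common difference d = -14.
Next term = -31 + -14 = -45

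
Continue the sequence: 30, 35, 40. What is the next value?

Differences: 35 - 30 = 5
This is an arithmetic sequence with common difference d = 5.
Next term = 40 + 5 = 45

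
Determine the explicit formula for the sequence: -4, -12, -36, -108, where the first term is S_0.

Check ratios: -12 / -4 = 3.0
Common ratio r = 3.
First term a = -4.
Formula: S_i = -4 * 3^i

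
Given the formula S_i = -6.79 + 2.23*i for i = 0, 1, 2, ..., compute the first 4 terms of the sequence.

This is an arithmetic sequence.
i=0: S_0 = -6.79 + 2.23*0 = -6.79
i=1: S_1 = -6.79 + 2.23*1 = -4.56
i=2: S_2 = -6.79 + 2.23*2 = -2.33
i=3: S_3 = -6.79 + 2.23*3 = -0.1
The first 4 terms are: [-6.79, -4.56, -2.33, -0.1]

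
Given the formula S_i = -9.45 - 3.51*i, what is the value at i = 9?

S_9 = -9.45 + -3.51*9 = -9.45 + -31.59 = -41.04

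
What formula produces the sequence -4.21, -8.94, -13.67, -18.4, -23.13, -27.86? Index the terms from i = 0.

Check differences: -8.94 - -4.21 = -4.73
-13.67 - -8.94 = -4.73
Common difference d = -4.73.
First term a = -4.21.
Formula: S_i = -4.21 - 4.73*i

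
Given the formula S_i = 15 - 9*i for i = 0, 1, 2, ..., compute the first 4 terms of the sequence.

This is an arithmetic sequence.
i=0: S_0 = 15 + -9*0 = 15
i=1: S_1 = 15 + -9*1 = 6
i=2: S_2 = 15 + -9*2 = -3
i=3: S_3 = 15 + -9*3 = -12
The first 4 terms are: [15, 6, -3, -12]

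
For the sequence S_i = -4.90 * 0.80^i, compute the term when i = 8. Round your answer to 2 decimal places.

S_8 = -4.9 * 0.8^8 ≈ -4.9 * 0.1678 ≈ -0.82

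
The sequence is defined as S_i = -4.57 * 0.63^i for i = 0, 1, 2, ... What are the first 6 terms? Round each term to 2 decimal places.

This is a geometric sequence.
i=0: S_0 = -4.57 * 0.63^0 = -4.57
i=1: S_1 = -4.57 * 0.63^1 ≈ -2.88
i=2: S_2 = -4.57 * 0.63^2 ≈ -1.81
i=3: S_3 = -4.57 * 0.63^3 ≈ -1.14
i=4: S_4 = -4.57 * 0.63^4 ≈ -0.72
i=5: S_5 = -4.57 * 0.63^5 ≈ -0.45
The first 6 terms are: [-4.57, -2.88, -1.81, -1.14, -0.72, -0.45]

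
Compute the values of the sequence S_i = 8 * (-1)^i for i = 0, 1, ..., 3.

This is a geometric sequence.
i=0: S_0 = 8 * (-1)^0 = 8
i=1: S_1 = 8 * (-1)^1 = -8
i=2: S_2 = 8 * (-1)^2 = 8
i=3: S_3 = 8 * (-1)^3 = -8
The first 4 terms are: [8, -8, 8, -8]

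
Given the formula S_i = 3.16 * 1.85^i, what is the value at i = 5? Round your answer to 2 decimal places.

S_5 = 3.16 * 1.85^5 ≈ 3.16 * 21.67 ≈ 68.48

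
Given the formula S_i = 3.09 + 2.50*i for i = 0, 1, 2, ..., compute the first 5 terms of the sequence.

This is an arithmetic sequence.
i=0: S_0 = 3.09 + 2.5*0 = 3.09
i=1: S_1 = 3.09 + 2.5*1 = 5.59
i=2: S_2 = 3.09 + 2.5*2 = 8.09
i=3: S_3 = 3.09 + 2.5*3 = 10.59
i=4: S_4 = 3.09 + 2.5*4 = 13.09
The first 5 terms are: [3.09, 5.59, 8.09, 10.59, 13.09]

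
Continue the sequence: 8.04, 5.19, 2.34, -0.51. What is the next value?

Differences: 5.19 - 8.04 = -2.85
This is an arithmetic sequence with common difference d = -2.85.
Next term = -0.51 + -2.85 = -3.36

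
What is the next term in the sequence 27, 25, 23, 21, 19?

Differences: 25 - 27 = -2
This is an arithmetic sequence with common difference d = -2.
Next term = 19 + -2 = 17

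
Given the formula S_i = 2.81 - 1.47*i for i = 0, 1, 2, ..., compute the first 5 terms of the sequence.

This is an arithmetic sequence.
i=0: S_0 = 2.81 + -1.47*0 = 2.81
i=1: S_1 = 2.81 + -1.47*1 = 1.34
i=2: S_2 = 2.81 + -1.47*2 = -0.13
i=3: S_3 = 2.81 + -1.47*3 = -1.6
i=4: S_4 = 2.81 + -1.47*4 = -3.07
The first 5 terms are: [2.81, 1.34, -0.13, -1.6, -3.07]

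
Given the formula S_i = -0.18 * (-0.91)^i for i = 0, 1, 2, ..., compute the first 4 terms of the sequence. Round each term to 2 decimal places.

This is a geometric sequence.
i=0: S_0 = -0.18 * (-0.91)^0 = -0.18
i=1: S_1 = -0.18 * (-0.91)^1 ≈ 0.16
i=2: S_2 = -0.18 * (-0.91)^2 ≈ -0.15
i=3: S_3 = -0.18 * (-0.91)^3 ≈ 0.14
The first 4 terms are: [-0.18, 0.16, -0.15, 0.14]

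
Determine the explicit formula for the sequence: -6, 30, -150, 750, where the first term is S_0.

Check ratios: 30 / -6 = -5.0
Common ratio r = -5.
First term a = -6.
Formula: S_i = -6 * (-5)^i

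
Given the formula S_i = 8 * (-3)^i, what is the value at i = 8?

S_8 = 8 * (-3)^8 = 8 * 6561 = 52488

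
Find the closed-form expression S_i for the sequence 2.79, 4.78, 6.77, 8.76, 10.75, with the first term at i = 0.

Check differences: 4.78 - 2.79 = 1.99
6.77 - 4.78 = 1.99
Common difference d = 1.99.
First term a = 2.79.
Formula: S_i = 2.79 + 1.99*i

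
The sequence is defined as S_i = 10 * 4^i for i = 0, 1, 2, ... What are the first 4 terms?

This is a geometric sequence.
i=0: S_0 = 10 * 4^0 = 10
i=1: S_1 = 10 * 4^1 = 40
i=2: S_2 = 10 * 4^2 = 160
i=3: S_3 = 10 * 4^3 = 640
The first 4 terms are: [10, 40, 160, 640]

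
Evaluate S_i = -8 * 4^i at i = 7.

S_7 = -8 * 4^7 = -8 * 16384 = -131072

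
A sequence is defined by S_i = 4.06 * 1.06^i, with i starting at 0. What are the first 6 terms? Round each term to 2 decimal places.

This is a geometric sequence.
i=0: S_0 = 4.06 * 1.06^0 = 4.06
i=1: S_1 = 4.06 * 1.06^1 ≈ 4.3
i=2: S_2 = 4.06 * 1.06^2 ≈ 4.56
i=3: S_3 = 4.06 * 1.06^3 ≈ 4.84
i=4: S_4 = 4.06 * 1.06^4 ≈ 5.13
i=5: S_5 = 4.06 * 1.06^5 ≈ 5.43
The first 6 terms are: [4.06, 4.3, 4.56, 4.84, 5.13, 5.43]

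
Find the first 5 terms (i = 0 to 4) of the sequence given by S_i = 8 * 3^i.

This is a geometric sequence.
i=0: S_0 = 8 * 3^0 = 8
i=1: S_1 = 8 * 3^1 = 24
i=2: S_2 = 8 * 3^2 = 72
i=3: S_3 = 8 * 3^3 = 216
i=4: S_4 = 8 * 3^4 = 648
The first 5 terms are: [8, 24, 72, 216, 648]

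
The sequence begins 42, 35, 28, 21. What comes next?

Differences: 35 - 42 = -7
This is an arithmetic sequence with common difference d = -7.
Next term = 21 + -7 = 14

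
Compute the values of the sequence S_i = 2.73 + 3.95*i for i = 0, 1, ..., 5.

This is an arithmetic sequence.
i=0: S_0 = 2.73 + 3.95*0 = 2.73
i=1: S_1 = 2.73 + 3.95*1 = 6.68
i=2: S_2 = 2.73 + 3.95*2 = 10.63
i=3: S_3 = 2.73 + 3.95*3 = 14.58
i=4: S_4 = 2.73 + 3.95*4 = 18.53
i=5: S_5 = 2.73 + 3.95*5 = 22.48
The first 6 terms are: [2.73, 6.68, 10.63, 14.58, 18.53, 22.48]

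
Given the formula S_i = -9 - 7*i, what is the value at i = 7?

S_7 = -9 + -7*7 = -9 + -49 = -58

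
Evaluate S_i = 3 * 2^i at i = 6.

S_6 = 3 * 2^6 = 3 * 64 = 192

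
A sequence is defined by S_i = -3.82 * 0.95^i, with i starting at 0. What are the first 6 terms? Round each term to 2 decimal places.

This is a geometric sequence.
i=0: S_0 = -3.82 * 0.95^0 = -3.82
i=1: S_1 = -3.82 * 0.95^1 ≈ -3.63
i=2: S_2 = -3.82 * 0.95^2 ≈ -3.45
i=3: S_3 = -3.82 * 0.95^3 ≈ -3.28
i=4: S_4 = -3.82 * 0.95^4 ≈ -3.11
i=5: S_5 = -3.82 * 0.95^5 ≈ -2.96
The first 6 terms are: [-3.82, -3.63, -3.45, -3.28, -3.11, -2.96]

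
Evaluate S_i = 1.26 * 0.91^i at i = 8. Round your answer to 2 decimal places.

S_8 = 1.26 * 0.91^8 ≈ 1.26 * 0.4703 ≈ 0.59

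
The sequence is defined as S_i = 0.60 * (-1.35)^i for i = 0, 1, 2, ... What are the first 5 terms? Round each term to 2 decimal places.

This is a geometric sequence.
i=0: S_0 = 0.6 * (-1.35)^0 = 0.6
i=1: S_1 = 0.6 * (-1.35)^1 = -0.81
i=2: S_2 = 0.6 * (-1.35)^2 ≈ 1.09
i=3: S_3 = 0.6 * (-1.35)^3 ≈ -1.48
i=4: S_4 = 0.6 * (-1.35)^4 ≈ 1.99
The first 5 terms are: [0.6, -0.81, 1.09, -1.48, 1.99]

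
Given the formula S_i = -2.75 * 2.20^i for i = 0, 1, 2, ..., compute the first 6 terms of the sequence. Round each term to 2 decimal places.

This is a geometric sequence.
i=0: S_0 = -2.75 * 2.2^0 = -2.75
i=1: S_1 = -2.75 * 2.2^1 = -6.05
i=2: S_2 = -2.75 * 2.2^2 = -13.31
i=3: S_3 = -2.75 * 2.2^3 ≈ -29.28
i=4: S_4 = -2.75 * 2.2^4 ≈ -64.42
i=5: S_5 = -2.75 * 2.2^5 ≈ -141.72
The first 6 terms are: [-2.75, -6.05, -13.31, -29.28, -64.42, -141.72]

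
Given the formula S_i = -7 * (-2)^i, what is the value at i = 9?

S_9 = -7 * (-2)^9 = -7 * -512 = 3584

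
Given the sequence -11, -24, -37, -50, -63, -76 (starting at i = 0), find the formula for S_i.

Check differences: -24 - -11 = -13
-37 - -24 = -13
Common difference d = -13.
First term a = -11.
Formula: S_i = -11 - 13*i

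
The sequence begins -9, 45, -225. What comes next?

Ratios: 45 / -9 = -5.0
This is a geometric sequence with common ratio r = -5.
Next term = -225 * -5 = 1125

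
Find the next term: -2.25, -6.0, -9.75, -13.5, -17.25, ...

Differences: -6.0 - -2.25 = -3.75
This is an arithmetic sequence with common difference d = -3.75.
Next term = -17.25 + -3.75 = -21.0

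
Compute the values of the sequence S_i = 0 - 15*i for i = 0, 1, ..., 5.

This is an arithmetic sequence.
i=0: S_0 = 0 + -15*0 = 0
i=1: S_1 = 0 + -15*1 = -15
i=2: S_2 = 0 + -15*2 = -30
i=3: S_3 = 0 + -15*3 = -45
i=4: S_4 = 0 + -15*4 = -60
i=5: S_5 = 0 + -15*5 = -75
The first 6 terms are: [0, -15, -30, -45, -60, -75]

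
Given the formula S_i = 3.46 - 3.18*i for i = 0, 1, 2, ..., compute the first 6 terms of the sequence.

This is an arithmetic sequence.
i=0: S_0 = 3.46 + -3.18*0 = 3.46
i=1: S_1 = 3.46 + -3.18*1 = 0.28
i=2: S_2 = 3.46 + -3.18*2 = -2.9
i=3: S_3 = 3.46 + -3.18*3 = -6.08
i=4: S_4 = 3.46 + -3.18*4 = -9.26
i=5: S_5 = 3.46 + -3.18*5 = -12.44
The first 6 terms are: [3.46, 0.28, -2.9, -6.08, -9.26, -12.44]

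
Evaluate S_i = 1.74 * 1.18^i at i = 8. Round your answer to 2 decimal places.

S_8 = 1.74 * 1.18^8 ≈ 1.74 * 3.7589 ≈ 6.54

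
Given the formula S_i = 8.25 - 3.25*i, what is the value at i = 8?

S_8 = 8.25 + -3.25*8 = 8.25 + -26.0 = -17.75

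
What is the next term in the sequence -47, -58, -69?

Differences: -58 - -47 = -11
This is an arithmetic sequence with common difference d = -11.
Next term = -69 + -11 = -80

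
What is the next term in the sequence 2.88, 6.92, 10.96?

Differences: 6.92 - 2.88 = 4.04
This is an arithmetic sequence with common difference d = 4.04.
Next term = 10.96 + 4.04 = 15.0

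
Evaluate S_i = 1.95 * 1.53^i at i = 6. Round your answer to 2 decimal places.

S_6 = 1.95 * 1.53^6 ≈ 1.95 * 12.8277 ≈ 25.01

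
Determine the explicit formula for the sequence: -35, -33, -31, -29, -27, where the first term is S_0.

Check differences: -33 - -35 = 2
-31 - -33 = 2
Common difference d = 2.
First term a = -35.
Formula: S_i = -35 + 2*i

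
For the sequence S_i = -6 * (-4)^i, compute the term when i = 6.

S_6 = -6 * (-4)^6 = -6 * 4096 = -24576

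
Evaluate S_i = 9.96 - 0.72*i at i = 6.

S_6 = 9.96 + -0.72*6 = 9.96 + -4.32 = 5.64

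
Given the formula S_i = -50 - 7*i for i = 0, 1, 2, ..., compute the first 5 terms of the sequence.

This is an arithmetic sequence.
i=0: S_0 = -50 + -7*0 = -50
i=1: S_1 = -50 + -7*1 = -57
i=2: S_2 = -50 + -7*2 = -64
i=3: S_3 = -50 + -7*3 = -71
i=4: S_4 = -50 + -7*4 = -78
The first 5 terms are: [-50, -57, -64, -71, -78]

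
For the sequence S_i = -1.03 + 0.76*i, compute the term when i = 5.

S_5 = -1.03 + 0.76*5 = -1.03 + 3.8 = 2.77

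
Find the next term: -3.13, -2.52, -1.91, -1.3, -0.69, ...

Differences: -2.52 - -3.13 = 0.61
This is an arithmetic sequence with common difference d = 0.61.
Next term = -0.69 + 0.61 = -0.08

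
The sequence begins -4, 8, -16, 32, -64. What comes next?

Ratios: 8 / -4 = -2.0
This is a geometric sequence with common ratio r = -2.
Next term = -64 * -2 = 128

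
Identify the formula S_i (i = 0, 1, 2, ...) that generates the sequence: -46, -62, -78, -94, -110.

Check differences: -62 - -46 = -16
-78 - -62 = -16
Common difference d = -16.
First term a = -46.
Formula: S_i = -46 - 16*i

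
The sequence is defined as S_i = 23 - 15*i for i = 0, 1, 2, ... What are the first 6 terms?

This is an arithmetic sequence.
i=0: S_0 = 23 + -15*0 = 23
i=1: S_1 = 23 + -15*1 = 8
i=2: S_2 = 23 + -15*2 = -7
i=3: S_3 = 23 + -15*3 = -22
i=4: S_4 = 23 + -15*4 = -37
i=5: S_5 = 23 + -15*5 = -52
The first 6 terms are: [23, 8, -7, -22, -37, -52]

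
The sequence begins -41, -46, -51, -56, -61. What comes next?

Differences: -46 - -41 = -5
This is an arithmetic sequence with common difference d = -5.
Next term = -61 + -5 = -66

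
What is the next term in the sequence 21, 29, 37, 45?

Differences: 29 - 21 = 8
This is an arithmetic sequence with common difference d = 8.
Next term = 45 + 8 = 53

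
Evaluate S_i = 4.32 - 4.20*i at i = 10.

S_10 = 4.32 + -4.2*10 = 4.32 + -42.0 = -37.68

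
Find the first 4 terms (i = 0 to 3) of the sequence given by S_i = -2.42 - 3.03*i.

This is an arithmetic sequence.
i=0: S_0 = -2.42 + -3.03*0 = -2.42
i=1: S_1 = -2.42 + -3.03*1 = -5.45
i=2: S_2 = -2.42 + -3.03*2 = -8.48
i=3: S_3 = -2.42 + -3.03*3 = -11.51
The first 4 terms are: [-2.42, -5.45, -8.48, -11.51]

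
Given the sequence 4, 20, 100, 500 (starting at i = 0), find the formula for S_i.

Check ratios: 20 / 4 = 5.0
Common ratio r = 5.
First term a = 4.
Formula: S_i = 4 * 5^i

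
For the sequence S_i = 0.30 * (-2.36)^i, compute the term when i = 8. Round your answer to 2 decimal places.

S_8 = 0.3 * (-2.36)^8 ≈ 0.3 * 962.268 ≈ 288.68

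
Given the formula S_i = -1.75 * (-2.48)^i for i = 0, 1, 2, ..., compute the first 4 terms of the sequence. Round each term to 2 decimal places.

This is a geometric sequence.
i=0: S_0 = -1.75 * (-2.48)^0 = -1.75
i=1: S_1 = -1.75 * (-2.48)^1 = 4.34
i=2: S_2 = -1.75 * (-2.48)^2 ≈ -10.76
i=3: S_3 = -1.75 * (-2.48)^3 ≈ 26.69
The first 4 terms are: [-1.75, 4.34, -10.76, 26.69]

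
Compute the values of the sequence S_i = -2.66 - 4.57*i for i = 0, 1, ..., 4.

This is an arithmetic sequence.
i=0: S_0 = -2.66 + -4.57*0 = -2.66
i=1: S_1 = -2.66 + -4.57*1 = -7.23
i=2: S_2 = -2.66 + -4.57*2 = -11.8
i=3: S_3 = -2.66 + -4.57*3 = -16.37
i=4: S_4 = -2.66 + -4.57*4 = -20.94
The first 5 terms are: [-2.66, -7.23, -11.8, -16.37, -20.94]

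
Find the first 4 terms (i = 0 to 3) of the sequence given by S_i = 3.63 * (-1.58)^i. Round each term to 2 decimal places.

This is a geometric sequence.
i=0: S_0 = 3.63 * (-1.58)^0 = 3.63
i=1: S_1 = 3.63 * (-1.58)^1 ≈ -5.74
i=2: S_2 = 3.63 * (-1.58)^2 ≈ 9.06
i=3: S_3 = 3.63 * (-1.58)^3 ≈ -14.32
The first 4 terms are: [3.63, -5.74, 9.06, -14.32]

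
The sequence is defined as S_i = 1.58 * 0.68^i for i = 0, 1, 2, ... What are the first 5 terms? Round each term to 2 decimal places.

This is a geometric sequence.
i=0: S_0 = 1.58 * 0.68^0 = 1.58
i=1: S_1 = 1.58 * 0.68^1 ≈ 1.07
i=2: S_2 = 1.58 * 0.68^2 ≈ 0.73
i=3: S_3 = 1.58 * 0.68^3 ≈ 0.5
i=4: S_4 = 1.58 * 0.68^4 ≈ 0.34
The first 5 terms are: [1.58, 1.07, 0.73, 0.5, 0.34]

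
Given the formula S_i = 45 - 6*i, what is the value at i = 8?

S_8 = 45 + -6*8 = 45 + -48 = -3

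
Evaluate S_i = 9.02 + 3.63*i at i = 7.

S_7 = 9.02 + 3.63*7 = 9.02 + 25.41 = 34.43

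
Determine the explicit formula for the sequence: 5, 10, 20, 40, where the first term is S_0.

Check ratios: 10 / 5 = 2.0
Common ratio r = 2.
First term a = 5.
Formula: S_i = 5 * 2^i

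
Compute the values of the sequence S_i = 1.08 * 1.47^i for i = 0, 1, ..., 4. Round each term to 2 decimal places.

This is a geometric sequence.
i=0: S_0 = 1.08 * 1.47^0 = 1.08
i=1: S_1 = 1.08 * 1.47^1 ≈ 1.59
i=2: S_2 = 1.08 * 1.47^2 ≈ 2.33
i=3: S_3 = 1.08 * 1.47^3 ≈ 3.43
i=4: S_4 = 1.08 * 1.47^4 ≈ 5.04
The first 5 terms are: [1.08, 1.59, 2.33, 3.43, 5.04]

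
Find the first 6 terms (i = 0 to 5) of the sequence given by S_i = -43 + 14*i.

This is an arithmetic sequence.
i=0: S_0 = -43 + 14*0 = -43
i=1: S_1 = -43 + 14*1 = -29
i=2: S_2 = -43 + 14*2 = -15
i=3: S_3 = -43 + 14*3 = -1
i=4: S_4 = -43 + 14*4 = 13
i=5: S_5 = -43 + 14*5 = 27
The first 6 terms are: [-43, -29, -15, -1, 13, 27]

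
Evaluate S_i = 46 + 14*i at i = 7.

S_7 = 46 + 14*7 = 46 + 98 = 144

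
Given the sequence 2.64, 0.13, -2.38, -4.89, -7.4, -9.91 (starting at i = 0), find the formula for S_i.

Check differences: 0.13 - 2.64 = -2.51
-2.38 - 0.13 = -2.51
Common difference d = -2.51.
First term a = 2.64.
Formula: S_i = 2.64 - 2.51*i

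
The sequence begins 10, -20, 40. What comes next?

Ratios: -20 / 10 = -2.0
This is a geometric sequence with common ratio r = -2.
Next term = 40 * -2 = -80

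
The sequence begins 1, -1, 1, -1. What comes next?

Ratios: -1 / 1 = -1.0
This is a geometric sequence with common ratio r = -1.
Next term = -1 * -1 = 1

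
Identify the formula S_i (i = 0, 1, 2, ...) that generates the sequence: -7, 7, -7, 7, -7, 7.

Check ratios: 7 / -7 = -1.0
Common ratio r = -1.
First term a = -7.
Formula: S_i = -7 * (-1)^i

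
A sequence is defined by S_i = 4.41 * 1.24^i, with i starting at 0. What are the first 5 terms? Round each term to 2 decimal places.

This is a geometric sequence.
i=0: S_0 = 4.41 * 1.24^0 = 4.41
i=1: S_1 = 4.41 * 1.24^1 ≈ 5.47
i=2: S_2 = 4.41 * 1.24^2 ≈ 6.78
i=3: S_3 = 4.41 * 1.24^3 ≈ 8.41
i=4: S_4 = 4.41 * 1.24^4 ≈ 10.43
The first 5 terms are: [4.41, 5.47, 6.78, 8.41, 10.43]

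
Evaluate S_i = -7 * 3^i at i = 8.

S_8 = -7 * 3^8 = -7 * 6561 = -45927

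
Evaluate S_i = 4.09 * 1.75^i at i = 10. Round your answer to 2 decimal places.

S_10 = 4.09 * 1.75^10 ≈ 4.09 * 269.3894 ≈ 1101.8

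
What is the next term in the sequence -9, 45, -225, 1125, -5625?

Ratios: 45 / -9 = -5.0
This is a geometric sequence with common ratio r = -5.
Next term = -5625 * -5 = 28125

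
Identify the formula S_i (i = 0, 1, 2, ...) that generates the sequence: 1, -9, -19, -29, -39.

Check differences: -9 - 1 = -10
-19 - -9 = -10
Common difference d = -10.
First term a = 1.
Formula: S_i = 1 - 10*i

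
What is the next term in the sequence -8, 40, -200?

Ratios: 40 / -8 = -5.0
This is a geometric sequence with common ratio r = -5.
Next term = -200 * -5 = 1000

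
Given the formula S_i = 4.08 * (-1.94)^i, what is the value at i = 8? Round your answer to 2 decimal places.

S_8 = 4.08 * (-1.94)^8 ≈ 4.08 * 200.6383 ≈ 818.6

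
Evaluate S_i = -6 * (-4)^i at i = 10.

S_10 = -6 * (-4)^10 = -6 * 1048576 = -6291456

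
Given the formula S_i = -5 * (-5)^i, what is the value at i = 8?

S_8 = -5 * (-5)^8 = -5 * 390625 = -1953125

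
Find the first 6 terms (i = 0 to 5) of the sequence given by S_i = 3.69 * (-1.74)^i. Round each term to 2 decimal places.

This is a geometric sequence.
i=0: S_0 = 3.69 * (-1.74)^0 = 3.69
i=1: S_1 = 3.69 * (-1.74)^1 ≈ -6.42
i=2: S_2 = 3.69 * (-1.74)^2 ≈ 11.17
i=3: S_3 = 3.69 * (-1.74)^3 ≈ -19.44
i=4: S_4 = 3.69 * (-1.74)^4 ≈ 33.82
i=5: S_5 = 3.69 * (-1.74)^5 ≈ -58.85
The first 6 terms are: [3.69, -6.42, 11.17, -19.44, 33.82, -58.85]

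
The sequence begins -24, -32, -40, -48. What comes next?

Differences: -32 - -24 = -8
This is an arithmetic sequence with common difference d = -8.
Next term = -48 + -8 = -56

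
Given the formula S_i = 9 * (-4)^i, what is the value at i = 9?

S_9 = 9 * (-4)^9 = 9 * -262144 = -2359296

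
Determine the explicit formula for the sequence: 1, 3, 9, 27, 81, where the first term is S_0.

Check ratios: 3 / 1 = 3.0
Common ratio r = 3.
First term a = 1.
Formula: S_i = 1 * 3^i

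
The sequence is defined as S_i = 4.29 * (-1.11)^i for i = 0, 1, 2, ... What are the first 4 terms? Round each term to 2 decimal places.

This is a geometric sequence.
i=0: S_0 = 4.29 * (-1.11)^0 = 4.29
i=1: S_1 = 4.29 * (-1.11)^1 ≈ -4.76
i=2: S_2 = 4.29 * (-1.11)^2 ≈ 5.29
i=3: S_3 = 4.29 * (-1.11)^3 ≈ -5.87
The first 4 terms are: [4.29, -4.76, 5.29, -5.87]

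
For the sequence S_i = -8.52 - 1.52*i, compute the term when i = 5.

S_5 = -8.52 + -1.52*5 = -8.52 + -7.6 = -16.12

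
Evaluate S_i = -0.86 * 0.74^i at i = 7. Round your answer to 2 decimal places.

S_7 = -0.86 * 0.74^7 ≈ -0.86 * 0.1215 ≈ -0.1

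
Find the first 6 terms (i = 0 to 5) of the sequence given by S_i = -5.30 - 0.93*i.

This is an arithmetic sequence.
i=0: S_0 = -5.3 + -0.93*0 = -5.3
i=1: S_1 = -5.3 + -0.93*1 = -6.23
i=2: S_2 = -5.3 + -0.93*2 = -7.16
i=3: S_3 = -5.3 + -0.93*3 = -8.09
i=4: S_4 = -5.3 + -0.93*4 = -9.02
i=5: S_5 = -5.3 + -0.93*5 = -9.95
The first 6 terms are: [-5.3, -6.23, -7.16, -8.09, -9.02, -9.95]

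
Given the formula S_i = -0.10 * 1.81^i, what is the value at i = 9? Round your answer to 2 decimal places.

S_9 = -0.1 * 1.81^9 ≈ -0.1 * 208.5005 ≈ -20.85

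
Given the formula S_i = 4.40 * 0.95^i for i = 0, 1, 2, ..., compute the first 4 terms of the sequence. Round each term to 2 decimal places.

This is a geometric sequence.
i=0: S_0 = 4.4 * 0.95^0 = 4.4
i=1: S_1 = 4.4 * 0.95^1 = 4.18
i=2: S_2 = 4.4 * 0.95^2 ≈ 3.97
i=3: S_3 = 4.4 * 0.95^3 ≈ 3.77
The first 4 terms are: [4.4, 4.18, 3.97, 3.77]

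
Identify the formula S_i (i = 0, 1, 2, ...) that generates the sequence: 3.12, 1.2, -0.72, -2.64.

Check differences: 1.2 - 3.12 = -1.92
-0.72 - 1.2 = -1.92
Common difference d = -1.92.
First term a = 3.12.
Formula: S_i = 3.12 - 1.92*i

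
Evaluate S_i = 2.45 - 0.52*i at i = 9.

S_9 = 2.45 + -0.52*9 = 2.45 + -4.68 = -2.23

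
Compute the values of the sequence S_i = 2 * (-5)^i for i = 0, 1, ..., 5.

This is a geometric sequence.
i=0: S_0 = 2 * (-5)^0 = 2
i=1: S_1 = 2 * (-5)^1 = -10
i=2: S_2 = 2 * (-5)^2 = 50
i=3: S_3 = 2 * (-5)^3 = -250
i=4: S_4 = 2 * (-5)^4 = 1250
i=5: S_5 = 2 * (-5)^5 = -6250
The first 6 terms are: [2, -10, 50, -250, 1250, -6250]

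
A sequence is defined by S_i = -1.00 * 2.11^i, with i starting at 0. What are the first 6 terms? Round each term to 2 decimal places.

This is a geometric sequence.
i=0: S_0 = -1.0 * 2.11^0 = -1.0
i=1: S_1 = -1.0 * 2.11^1 = -2.11
i=2: S_2 = -1.0 * 2.11^2 ≈ -4.45
i=3: S_3 = -1.0 * 2.11^3 ≈ -9.39
i=4: S_4 = -1.0 * 2.11^4 ≈ -19.82
i=5: S_5 = -1.0 * 2.11^5 ≈ -41.82
The first 6 terms are: [-1.0, -2.11, -4.45, -9.39, -19.82, -41.82]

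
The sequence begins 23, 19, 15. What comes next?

Differences: 19 - 23 = -4
This is an arithmetic sequence with common difference d = -4.
Next term = 15 + -4 = 11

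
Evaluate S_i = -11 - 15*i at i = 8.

S_8 = -11 + -15*8 = -11 + -120 = -131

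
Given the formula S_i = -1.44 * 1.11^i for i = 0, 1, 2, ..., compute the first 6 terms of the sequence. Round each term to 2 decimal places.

This is a geometric sequence.
i=0: S_0 = -1.44 * 1.11^0 = -1.44
i=1: S_1 = -1.44 * 1.11^1 ≈ -1.6
i=2: S_2 = -1.44 * 1.11^2 ≈ -1.77
i=3: S_3 = -1.44 * 1.11^3 ≈ -1.97
i=4: S_4 = -1.44 * 1.11^4 ≈ -2.19
i=5: S_5 = -1.44 * 1.11^5 ≈ -2.43
The first 6 terms are: [-1.44, -1.6, -1.77, -1.97, -2.19, -2.43]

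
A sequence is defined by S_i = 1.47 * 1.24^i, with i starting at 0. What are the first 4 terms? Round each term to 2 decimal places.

This is a geometric sequence.
i=0: S_0 = 1.47 * 1.24^0 = 1.47
i=1: S_1 = 1.47 * 1.24^1 ≈ 1.82
i=2: S_2 = 1.47 * 1.24^2 ≈ 2.26
i=3: S_3 = 1.47 * 1.24^3 ≈ 2.8
The first 4 terms are: [1.47, 1.82, 2.26, 2.8]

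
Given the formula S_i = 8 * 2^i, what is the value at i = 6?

S_6 = 8 * 2^6 = 8 * 64 = 512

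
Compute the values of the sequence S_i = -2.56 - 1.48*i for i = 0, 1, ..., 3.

This is an arithmetic sequence.
i=0: S_0 = -2.56 + -1.48*0 = -2.56
i=1: S_1 = -2.56 + -1.48*1 = -4.04
i=2: S_2 = -2.56 + -1.48*2 = -5.52
i=3: S_3 = -2.56 + -1.48*3 = -7.0
The first 4 terms are: [-2.56, -4.04, -5.52, -7.0]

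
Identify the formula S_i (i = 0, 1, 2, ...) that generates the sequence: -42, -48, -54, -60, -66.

Check differences: -48 - -42 = -6
-54 - -48 = -6
Common difference d = -6.
First term a = -42.
Formula: S_i = -42 - 6*i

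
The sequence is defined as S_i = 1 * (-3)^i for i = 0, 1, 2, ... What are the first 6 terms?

This is a geometric sequence.
i=0: S_0 = 1 * (-3)^0 = 1
i=1: S_1 = 1 * (-3)^1 = -3
i=2: S_2 = 1 * (-3)^2 = 9
i=3: S_3 = 1 * (-3)^3 = -27
i=4: S_4 = 1 * (-3)^4 = 81
i=5: S_5 = 1 * (-3)^5 = -243
The first 6 terms are: [1, -3, 9, -27, 81, -243]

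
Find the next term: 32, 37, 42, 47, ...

Differences: 37 - 32 = 5
This is an arithmetic sequence with common difference d = 5.
Next term = 47 + 5 = 52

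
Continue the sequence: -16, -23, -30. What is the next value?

Differences: -23 - -16 = -7
This is an arithmetic sequence with common difference d = -7.
Next term = -30 + -7 = -37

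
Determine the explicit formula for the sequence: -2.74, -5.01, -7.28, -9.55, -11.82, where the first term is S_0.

Check differences: -5.01 - -2.74 = -2.27
-7.28 - -5.01 = -2.27
Common difference d = -2.27.
First term a = -2.74.
Formula: S_i = -2.74 - 2.27*i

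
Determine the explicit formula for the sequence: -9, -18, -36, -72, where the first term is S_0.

Check ratios: -18 / -9 = 2.0
Common ratio r = 2.
First term a = -9.
Formula: S_i = -9 * 2^i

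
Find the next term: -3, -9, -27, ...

Ratios: -9 / -3 = 3.0
This is a geometric sequence with common ratio r = 3.
Next term = -27 * 3 = -81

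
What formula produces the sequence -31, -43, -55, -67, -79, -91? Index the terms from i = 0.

Check differences: -43 - -31 = -12
-55 - -43 = -12
Common difference d = -12.
First term a = -31.
Formula: S_i = -31 - 12*i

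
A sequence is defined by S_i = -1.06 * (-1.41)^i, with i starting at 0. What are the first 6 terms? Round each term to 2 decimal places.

This is a geometric sequence.
i=0: S_0 = -1.06 * (-1.41)^0 = -1.06
i=1: S_1 = -1.06 * (-1.41)^1 ≈ 1.49
i=2: S_2 = -1.06 * (-1.41)^2 ≈ -2.11
i=3: S_3 = -1.06 * (-1.41)^3 ≈ 2.97
i=4: S_4 = -1.06 * (-1.41)^4 ≈ -4.19
i=5: S_5 = -1.06 * (-1.41)^5 ≈ 5.91
The first 6 terms are: [-1.06, 1.49, -2.11, 2.97, -4.19, 5.91]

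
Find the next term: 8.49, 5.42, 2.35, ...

Differences: 5.42 - 8.49 = -3.07
This is an arithmetic sequence with common difference d = -3.07.
Next term = 2.35 + -3.07 = -0.72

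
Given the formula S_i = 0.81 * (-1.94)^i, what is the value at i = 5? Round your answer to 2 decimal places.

S_5 = 0.81 * (-1.94)^5 ≈ 0.81 * -27.4795 ≈ -22.26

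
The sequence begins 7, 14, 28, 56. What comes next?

Ratios: 14 / 7 = 2.0
This is a geometric sequence with common ratio r = 2.
Next term = 56 * 2 = 112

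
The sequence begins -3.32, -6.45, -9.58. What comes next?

Differences: -6.45 - -3.32 = -3.13
This is an arithmetic sequence with common difference d = -3.13.
Next term = -9.58 + -3.13 = -12.71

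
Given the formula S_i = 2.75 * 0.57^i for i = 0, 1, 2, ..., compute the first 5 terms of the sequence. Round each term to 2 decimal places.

This is a geometric sequence.
i=0: S_0 = 2.75 * 0.57^0 = 2.75
i=1: S_1 = 2.75 * 0.57^1 ≈ 1.57
i=2: S_2 = 2.75 * 0.57^2 ≈ 0.89
i=3: S_3 = 2.75 * 0.57^3 ≈ 0.51
i=4: S_4 = 2.75 * 0.57^4 ≈ 0.29
The first 5 terms are: [2.75, 1.57, 0.89, 0.51, 0.29]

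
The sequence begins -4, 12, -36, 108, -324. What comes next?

Ratios: 12 / -4 = -3.0
This is a geometric sequence with common ratio r = -3.
Next term = -324 * -3 = 972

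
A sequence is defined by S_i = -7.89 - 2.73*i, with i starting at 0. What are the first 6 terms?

This is an arithmetic sequence.
i=0: S_0 = -7.89 + -2.73*0 = -7.89
i=1: S_1 = -7.89 + -2.73*1 = -10.62
i=2: S_2 = -7.89 + -2.73*2 = -13.35
i=3: S_3 = -7.89 + -2.73*3 = -16.08
i=4: S_4 = -7.89 + -2.73*4 = -18.81
i=5: S_5 = -7.89 + -2.73*5 = -21.54
The first 6 terms are: [-7.89, -10.62, -13.35, -16.08, -18.81, -21.54]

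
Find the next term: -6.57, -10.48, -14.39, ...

Differences: -10.48 - -6.57 = -3.91
This is an arithmetic sequence with common difference d = -3.91.
Next term = -14.39 + -3.91 = -18.3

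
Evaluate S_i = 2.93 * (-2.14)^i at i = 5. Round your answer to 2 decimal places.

S_5 = 2.93 * (-2.14)^5 ≈ 2.93 * -44.8817 ≈ -131.5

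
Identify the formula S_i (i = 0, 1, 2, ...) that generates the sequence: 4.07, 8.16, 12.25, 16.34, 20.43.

Check differences: 8.16 - 4.07 = 4.09
12.25 - 8.16 = 4.09
Common difference d = 4.09.
First term a = 4.07.
Formula: S_i = 4.07 + 4.09*i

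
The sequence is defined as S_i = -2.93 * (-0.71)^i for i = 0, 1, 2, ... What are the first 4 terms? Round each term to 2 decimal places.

This is a geometric sequence.
i=0: S_0 = -2.93 * (-0.71)^0 = -2.93
i=1: S_1 = -2.93 * (-0.71)^1 ≈ 2.08
i=2: S_2 = -2.93 * (-0.71)^2 ≈ -1.48
i=3: S_3 = -2.93 * (-0.71)^3 ≈ 1.05
The first 4 terms are: [-2.93, 2.08, -1.48, 1.05]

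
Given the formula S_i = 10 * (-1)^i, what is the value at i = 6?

S_6 = 10 * (-1)^6 = 10 * 1 = 10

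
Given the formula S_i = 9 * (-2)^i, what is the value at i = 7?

S_7 = 9 * (-2)^7 = 9 * -128 = -1152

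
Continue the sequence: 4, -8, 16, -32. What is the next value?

Ratios: -8 / 4 = -2.0
This is a geometric sequence with common ratio r = -2.
Next term = -32 * -2 = 64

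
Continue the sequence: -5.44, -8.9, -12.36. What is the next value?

Differences: -8.9 - -5.44 = -3.46
This is an arithmetic sequence with common difference d = -3.46.
Next term = -12.36 + -3.46 = -15.82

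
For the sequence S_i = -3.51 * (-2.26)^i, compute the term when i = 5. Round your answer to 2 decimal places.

S_5 = -3.51 * (-2.26)^5 ≈ -3.51 * -58.9579 ≈ 206.94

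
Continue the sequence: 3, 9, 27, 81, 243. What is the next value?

Ratios: 9 / 3 = 3.0
This is a geometric sequence with common ratio r = 3.
Next term = 243 * 3 = 729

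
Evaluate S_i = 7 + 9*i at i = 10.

S_10 = 7 + 9*10 = 7 + 90 = 97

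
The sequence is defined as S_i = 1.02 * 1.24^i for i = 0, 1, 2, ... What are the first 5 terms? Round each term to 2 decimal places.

This is a geometric sequence.
i=0: S_0 = 1.02 * 1.24^0 = 1.02
i=1: S_1 = 1.02 * 1.24^1 ≈ 1.26
i=2: S_2 = 1.02 * 1.24^2 ≈ 1.57
i=3: S_3 = 1.02 * 1.24^3 ≈ 1.94
i=4: S_4 = 1.02 * 1.24^4 ≈ 2.41
The first 5 terms are: [1.02, 1.26, 1.57, 1.94, 2.41]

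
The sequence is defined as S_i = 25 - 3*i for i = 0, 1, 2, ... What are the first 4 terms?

This is an arithmetic sequence.
i=0: S_0 = 25 + -3*0 = 25
i=1: S_1 = 25 + -3*1 = 22
i=2: S_2 = 25 + -3*2 = 19
i=3: S_3 = 25 + -3*3 = 16
The first 4 terms are: [25, 22, 19, 16]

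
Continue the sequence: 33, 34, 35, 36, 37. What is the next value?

Differences: 34 - 33 = 1
This is an arithmetic sequence with common difference d = 1.
Next term = 37 + 1 = 38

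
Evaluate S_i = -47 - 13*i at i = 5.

S_5 = -47 + -13*5 = -47 + -65 = -112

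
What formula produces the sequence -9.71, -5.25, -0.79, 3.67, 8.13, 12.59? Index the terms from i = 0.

Check differences: -5.25 - -9.71 = 4.46
-0.79 - -5.25 = 4.46
Common difference d = 4.46.
First term a = -9.71.
Formula: S_i = -9.71 + 4.46*i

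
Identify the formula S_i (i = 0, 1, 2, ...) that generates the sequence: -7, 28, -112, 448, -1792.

Check ratios: 28 / -7 = -4.0
Common ratio r = -4.
First term a = -7.
Formula: S_i = -7 * (-4)^i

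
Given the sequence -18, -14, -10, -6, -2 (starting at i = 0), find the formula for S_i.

Check differences: -14 - -18 = 4
-10 - -14 = 4
Common difference d = 4.
First term a = -18.
Formula: S_i = -18 + 4*i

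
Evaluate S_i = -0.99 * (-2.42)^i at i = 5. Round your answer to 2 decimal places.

S_5 = -0.99 * (-2.42)^5 ≈ -0.99 * -82.9998 ≈ 82.17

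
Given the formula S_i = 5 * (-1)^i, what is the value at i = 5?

S_5 = 5 * (-1)^5 = 5 * -1 = -5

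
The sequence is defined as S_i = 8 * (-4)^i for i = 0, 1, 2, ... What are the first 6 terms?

This is a geometric sequence.
i=0: S_0 = 8 * (-4)^0 = 8
i=1: S_1 = 8 * (-4)^1 = -32
i=2: S_2 = 8 * (-4)^2 = 128
i=3: S_3 = 8 * (-4)^3 = -512
i=4: S_4 = 8 * (-4)^4 = 2048
i=5: S_5 = 8 * (-4)^5 = -8192
The first 6 terms are: [8, -32, 128, -512, 2048, -8192]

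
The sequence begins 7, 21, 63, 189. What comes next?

Ratios: 21 / 7 = 3.0
This is a geometric sequence with common ratio r = 3.
Next term = 189 * 3 = 567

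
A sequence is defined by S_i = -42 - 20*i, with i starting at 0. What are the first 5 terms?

This is an arithmetic sequence.
i=0: S_0 = -42 + -20*0 = -42
i=1: S_1 = -42 + -20*1 = -62
i=2: S_2 = -42 + -20*2 = -82
i=3: S_3 = -42 + -20*3 = -102
i=4: S_4 = -42 + -20*4 = -122
The first 5 terms are: [-42, -62, -82, -102, -122]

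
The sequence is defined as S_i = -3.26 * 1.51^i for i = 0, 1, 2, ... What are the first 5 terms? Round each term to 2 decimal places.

This is a geometric sequence.
i=0: S_0 = -3.26 * 1.51^0 = -3.26
i=1: S_1 = -3.26 * 1.51^1 ≈ -4.92
i=2: S_2 = -3.26 * 1.51^2 ≈ -7.43
i=3: S_3 = -3.26 * 1.51^3 ≈ -11.22
i=4: S_4 = -3.26 * 1.51^4 ≈ -16.95
The first 5 terms are: [-3.26, -4.92, -7.43, -11.22, -16.95]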